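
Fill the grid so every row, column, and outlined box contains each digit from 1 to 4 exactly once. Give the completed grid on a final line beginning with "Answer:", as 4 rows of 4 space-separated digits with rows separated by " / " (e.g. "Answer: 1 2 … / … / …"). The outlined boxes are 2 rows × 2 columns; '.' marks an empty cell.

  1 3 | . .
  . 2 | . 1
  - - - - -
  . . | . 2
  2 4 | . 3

Step 1. [r3c3∈{1,4}] r3c3 is the only open cell in row 3 admitting 4 ⇒ r3c3=4.
Step 2. [r3c2∈{1}] only 1 remains possible at r3c2. So r3c2=1.
Step 3. [r3c1∈{3}] r3c1 is down to just 3. So r3c1=3.
Step 4. [r1c3∈{2}] nothing but 2 survives at r1c3 ⇒ r1c3=2.
Step 5. [r4c3∈{1}] r4c3 is down to just 1 ⇒ r4c3=1.
Step 6. [r2c3∈{3}] only 3 remains possible at r2c3 ⇒ r2c3=3.
Step 7. [r1c4∈{4}] r1c4's peers cover all but 4, so r1c4=4.
Step 8. [r2c1∈{4}] r2c1 is down to just 4 ⇒ r2c1=4.

Answer: 1 3 2 4 / 4 2 3 1 / 3 1 4 2 / 2 4 1 3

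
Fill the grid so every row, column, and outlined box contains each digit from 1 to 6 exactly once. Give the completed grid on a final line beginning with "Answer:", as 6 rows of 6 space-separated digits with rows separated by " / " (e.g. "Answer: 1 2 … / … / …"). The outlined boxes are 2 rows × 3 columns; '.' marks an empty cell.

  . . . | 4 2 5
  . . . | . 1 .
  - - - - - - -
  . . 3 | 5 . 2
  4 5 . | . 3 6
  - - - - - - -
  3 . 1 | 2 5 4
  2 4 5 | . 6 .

Step 1. [r1c3∈{6}] nothing but 6 survives at r1c3 ⇒ r1c3=6.
Step 2. [r2c6∈{3}] r2c6's peers cover all but 3 ⇒ r2c6=3.
Step 3. [r1c1∈{1}] only 1 remains possible at r1c1. So r1c1=1.
Step 4. [r4c4∈{1}] r4c4's peers cover all but 1 ⇒ r4c4=1.
Step 5. [r2c2∈{2}] r2c2 is down to just 2. So r2c2=2.
Step 6. [r3c2∈{1,6}] row 3 places 1 nowhere but r3c2, so r3c2=1.
Step 7. [r6c4∈{3}] r6c4 is down to just 3 ⇒ r6c4=3.
Step 8. [r1c2∈{3}] only 3 remains possible at r1c2, so r1c2=3.
Step 9. [r2c3∈{4}] r2c3's peers cover all but 4 ⇒ r2c3=4.
Step 10. [r2c4∈{6}] r2c4's peers cover all but 6. So r2c4=6.
Step 11. [r2c1∈{5}] r2c1 is down to just 5, so r2c1=5.
Step 12. [r6c6∈{1}] only 1 remains possible at r6c6 ⇒ r6c6=1.
Step 13. [r5c2∈{6}] r5c2 has the single candidate 6 ⇒ r5c2=6.
Step 14. [r4c3∈{2}] r4c3 has the single candidate 2, so r4c3=2.
Step 15. [r3c5∈{4}] r3c5's peers cover all but 4. So r3c5=4.
Step 16. [r3c1∈{6}] r3c1 is down to just 6, so r3c1=6.

Answer: 1 3 6 4 2 5 / 5 2 4 6 1 3 / 6 1 3 5 4 2 / 4 5 2 1 3 6 / 3 6 1 2 5 4 / 2 4 5 3 6 1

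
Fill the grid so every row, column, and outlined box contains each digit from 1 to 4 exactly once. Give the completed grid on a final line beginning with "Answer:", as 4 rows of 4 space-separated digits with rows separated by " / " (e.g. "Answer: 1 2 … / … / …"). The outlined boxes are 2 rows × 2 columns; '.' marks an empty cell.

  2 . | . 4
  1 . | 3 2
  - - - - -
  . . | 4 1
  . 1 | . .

Step 1. [r3c1∈{3}] r3c1 is down to just 3, so r3c1=3.
Step 2. [r4c3∈{2}] nothing but 2 survives at r4c3. So r4c3=2.
Step 3. [r4c1∈{4}] r4c1 has the single candidate 4, so r4c1=4.
Step 4. [r1c2∈{3}] nothing but 3 survives at r1c2. So r1c2=3.
Step 5. [r4c4∈{3}] r4c4 is down to just 3. So r4c4=3.
Step 6. [r3c2∈{2}] r3c2 is down to just 2, so r3c2=2.
Step 7. [r1c3∈{1}] r1c3's peers cover all but 1, so r1c3=1.
Step 8. [r2c2∈{4}] only 4 remains possible at r2c2 ⇒ r2c2=4.

Answer: 2 3 1 4 / 1 4 3 2 / 3 2 4 1 / 4 1 2 3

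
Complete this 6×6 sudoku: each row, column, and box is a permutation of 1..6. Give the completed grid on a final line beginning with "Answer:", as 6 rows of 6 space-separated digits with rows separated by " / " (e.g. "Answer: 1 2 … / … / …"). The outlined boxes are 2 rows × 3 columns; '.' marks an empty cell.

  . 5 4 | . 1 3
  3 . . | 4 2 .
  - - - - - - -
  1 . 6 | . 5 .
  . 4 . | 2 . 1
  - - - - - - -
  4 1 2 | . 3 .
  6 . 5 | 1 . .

Step 1. [r2c6∈{5,6}] 5 has one home in row 2: r2c6 ⇒ r2c6=5.
Step 2. [r3c4∈{3}] r3c4 has the single candidate 3. So r3c4=3.
Step 3. [r5c6∈{6}] r5c6 has the single candidate 6. So r5c6=6.
Step 4. [r6c6∈{2,4}] r6c6 is the only open cell in row 6 admitting 2 ⇒ r6c6=2.
Step 5. [r2c2∈{6}] only 6 remains possible at r2c2, so r2c2=6.
Step 6. [r3c6∈{4}] r3c6's peers cover all but 4. So r3c6=4.
Step 7. [r6c2∈{3}] r6c2's peers cover all but 3. So r6c2=3.
Step 8. [r2c3∈{1}] only 1 remains possible at r2c3, so r2c3=1.
Step 9. [r4c3∈{3}] r4c3 has the single candidate 3. So r4c3=3.
Step 10. [r5c4∈{5}] r5c4 is down to just 5. So r5c4=5.
Step 11. [r3c2∈{2}] r3c2 is down to just 2. So r3c2=2.
Step 12. [r4c5∈{6}] nothing but 6 survives at r4c5, so r4c5=6.
Step 13. [r6c5∈{4}] r6c5's peers cover all but 4. So r6c5=4.
Step 14. [r1c4∈{6}] r1c4 is down to just 6, so r1c4=6.
Step 15. [r1c1∈{2}] r1c1's peers cover all but 2 ⇒ r1c1=2.
Step 16. [r4c1∈{5}] r4c1's peers cover all but 5 ⇒ r4c1=5.

Answer: 2 5 4 6 1 3 / 3 6 1 4 2 5 / 1 2 6 3 5 4 / 5 4 3 2 6 1 / 4 1 2 5 3 6 / 6 3 5 1 4 2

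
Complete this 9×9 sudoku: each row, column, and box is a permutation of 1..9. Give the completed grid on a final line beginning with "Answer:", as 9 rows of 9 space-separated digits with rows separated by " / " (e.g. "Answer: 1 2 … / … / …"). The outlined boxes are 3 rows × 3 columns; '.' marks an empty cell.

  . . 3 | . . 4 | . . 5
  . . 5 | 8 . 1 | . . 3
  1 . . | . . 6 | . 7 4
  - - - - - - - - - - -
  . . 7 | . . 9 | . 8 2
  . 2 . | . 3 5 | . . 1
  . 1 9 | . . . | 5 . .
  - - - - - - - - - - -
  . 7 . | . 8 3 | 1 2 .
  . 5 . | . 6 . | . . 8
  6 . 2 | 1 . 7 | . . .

Step 1. [r9c9∈{9}] only 9 remains possible at r9c9 ⇒ r9c9=9.
Step 2. [r7c3∈{4}] r7c3's peers cover all but 4. So r7c3=4.
Step 3. [r5c3∈{6,8}] r5c3 is the only open cell in col 3 admitting 6, so r5c3=6.
Step 4. [r6c9∈{6,7}] in col 9, 7 fits only at r6c9 ⇒ r6c9=7.
Step 5. [r3c3∈{8}] only 8 remains possible at r3c3 ⇒ r3c3=8.
Step 6. [r3c2∈{9}] r3c2 is down to just 9, so r3c2=9.
Step 7. [r3c7∈{2}] r3c7 has the single candidate 2. So r3c7=2.
Step 8. [r9c8∈{3,4,5}] across col 8, 5 lands solely at r9c8, so r9c8=5.
Step 9. [r9c5∈{4}] r9c5 has the single candidate 4. So r9c5=4.
Step 10. [r9c7∈{3}] r9c7 is down to just 3 ⇒ r9c7=3.
Step 11. [r6c5∈{2}] only 2 remains possible at r6c5. So r6c5=2.
Step 12. [r1c4∈{2,7,9}] across box 2, 2 lands solely at r1c4. So r1c4=2.
Step 13. [r6c8∈{3,4,6}] 3 has one home in col 8: r6c8. So r6c8=3.
Step 14. [r4c7∈{4,6}] across box 6, 6 lands solely at r4c7 ⇒ r4c7=6.
Step 15. [r2c7∈{9}] r2c7 is down to just 9, so r2c7=9.
Step 16. [r5c7∈{4}] r5c7's peers cover all but 4, so r5c7=4.
Step 17. [r4c4∈{4}] r4c4 has the single candidate 4 ⇒ r4c4=4.
Step 18. [r2c1∈{2,4,7}] in row 2, 2 fits only at r2c1 ⇒ r2c1=2.
Step 19. [r7c4∈{5,9}] in row 7, 5 fits only at r7c4. So r7c4=5.
Step 20. [r8c1∈{3,9}] in row 8, 3 fits only at r8c1, so r8c1=3.
Step 21. [r2c8∈{6}] r2c8 has the single candidate 6. So r2c8=6.
Step 22. [r5c1∈{8}] r5c1's peers cover all but 8, so r5c1=8.
Step 23. [r1c5∈{7,9}] across row 1, 9 lands solely at r1c5, so r1c5=9.
Step 24. [r7c9∈{6}] nothing but 6 survives at r7c9, so r7c9=6.
Step 25. [r9c2∈{8}] nothing but 8 survives at r9c2. So r9c2=8.
Step 26. [r4c2∈{3}] only 3 remains possible at r4c2 ⇒ r4c2=3.
Step 27. [r5c8∈{9}] r5c8 is down to just 9 ⇒ r5c8=9.
Step 28. [r8c6∈{2}] r8c6's peers cover all but 2 ⇒ r8c6=2.
Step 29. [r3c4∈{3}] r3c4 has the single candidate 3 ⇒ r3c4=3.
Step 30. [r2c5∈{7}] r2c5 is down to just 7. So r2c5=7.
Step 31. [r1c1∈{7}] nothing but 7 survives at r1c1. So r1c1=7.
Step 32. [r1c2∈{6}] nothing but 6 survives at r1c2 ⇒ r1c2=6.
Step 33. [r7c1∈{9}] r7c1's peers cover all but 9. So r7c1=9.
Step 34. [r8c3∈{1}] only 1 remains possible at r8c3, so r8c3=1.
Step 35. [r4c5∈{1}] r4c5 is down to just 1, so r4c5=1.
Step 36. [r8c8∈{4}] r8c8 is down to just 4. So r8c8=4.
Step 37. [r8c4∈{9}] r8c4's peers cover all but 9. So r8c4=9.
Step 38. [r3c5∈{5}] r3c5's peers cover all but 5. So r3c5=5.
Step 39. [r5c4∈{7}] r5c4's peers cover all but 7, so r5c4=7.
Step 40. [r1c8∈{1}] nothing but 1 survives at r1c8, so r1c8=1.
Step 41. [r6c1∈{4}] r6c1's peers cover all but 4. So r6c1=4.
Step 42. [r6c4∈{6}] r6c4 is down to just 6. So r6c4=6.
Step 43. [r8c7∈{7}] r8c7 is down to just 7 ⇒ r8c7=7.
Step 44. [r1c7∈{8}] r1c7 has the single candidate 8 ⇒ r1c7=8.
Step 45. [r2c2∈{4}] only 4 remains possible at r2c2 ⇒ r2c2=4.
Step 46. [r4c1∈{5}] r4c1 is down to just 5, so r4c1=5.
Step 47. [r6c6∈{8}] r6c6's peers cover all but 8. So r6c6=8.

Answer: 7 6 3 2 9 4 8 1 5 / 2 4 5 8 7 1 9 6 3 / 1 9 8 3 5 6 2 7 4 / 5 3 7 4 1 9 6 8 2 / 8 2 6 7 3 5 4 9 1 / 4 1 9 6 2 8 5 3 7 / 9 7 4 5 8 3 1 2 6 / 3 5 1 9 6 2 7 4 8 / 6 8 2 1 4 7 3 5 9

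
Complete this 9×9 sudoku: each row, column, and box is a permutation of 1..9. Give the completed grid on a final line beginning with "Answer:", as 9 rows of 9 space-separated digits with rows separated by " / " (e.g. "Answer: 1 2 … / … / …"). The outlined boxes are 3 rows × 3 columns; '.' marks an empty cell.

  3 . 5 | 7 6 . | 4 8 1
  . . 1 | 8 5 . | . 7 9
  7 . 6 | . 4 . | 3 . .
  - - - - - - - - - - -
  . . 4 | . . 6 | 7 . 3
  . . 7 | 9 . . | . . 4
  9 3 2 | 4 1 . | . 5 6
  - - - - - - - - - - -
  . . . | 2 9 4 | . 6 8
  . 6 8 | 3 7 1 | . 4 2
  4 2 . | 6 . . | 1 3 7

Step 1. [r8c1∈{5}] only 5 remains possible at r8c1. So r8c1=5.
Step 2. [r1c6∈{2,9}] 2 has one home in row 1: r1c6, so r1c6=2.
Step 3. [r7c1∈{1}] r7c1's peers cover all but 1. So r7c1=1.
Step 4. [r4c1∈{8}] only 8 remains possible at r4c1. So r4c1=8.
Step 5. [r3c8∈{2}] r3c8 is down to just 2. So r3c8=2.
Step 6. [r5c5∈{2,3,8}] col 5 places 3 nowhere but r5c5, so r5c5=3.
Step 7. [r6c7∈{8}] r6c7's peers cover all but 8. So r6c7=8.
Step 8. [r9c6∈{5,8}] across row 9, 5 lands solely at r9c6 ⇒ r9c6=5.
Step 9. [r5c2∈{1,5}] row 5 places 5 nowhere but r5c2, so r5c2=5.
Step 10. [r5c8∈{1}] only 1 remains possible at r5c8, so r5c8=1.
Step 11. [r1c2∈{9}] r1c2 has the single candidate 9. So r1c2=9.
Step 12. [r6c6∈{7}] nothing but 7 survives at r6c6. So r6c6=7.
Step 13. [r2c6∈{3}] r2c6's peers cover all but 3 ⇒ r2c6=3.
Step 14. [r5c1∈{6}] r5c1 has the single candidate 6, so r5c1=6.
Step 15. [r7c3∈{3}] r7c3 is down to just 3. So r7c3=3.
Step 16. [r5c6∈{8}] r5c6 is down to just 8, so r5c6=8.
Step 17. [r7c2∈{7}] r7c2's peers cover all but 7, so r7c2=7.
Step 18. [r2c1∈{2}] r2c1 has the single candidate 2, so r2c1=2.
Step 19. [r3c9∈{5}] r3c9 has the single candidate 5. So r3c9=5.
Step 20. [r4c4∈{5}] r4c4's peers cover all but 5, so r4c4=5.
Step 21. [r9c5∈{8}] nothing but 8 survives at r9c5, so r9c5=8.
Step 22. [r4c2∈{1}] nothing but 1 survives at r4c2, so r4c2=1.
Step 23. [r2c7∈{6}] r2c7 is down to just 6. So r2c7=6.
Step 24. [r4c5∈{2}] nothing but 2 survives at r4c5 ⇒ r4c5=2.
Step 25. [r3c4∈{1}] only 1 remains possible at r3c4, so r3c4=1.
Step 26. [r2c2∈{4}] r2c2's peers cover all but 4. So r2c2=4.
Step 27. [r9c3∈{9}] r9c3 has the single candidate 9 ⇒ r9c3=9.
Step 28. [r3c2∈{8}] only 8 remains possible at r3c2 ⇒ r3c2=8.
Step 29. [r8c7∈{9}] only 9 remains possible at r8c7. So r8c7=9.
Step 30. [r3c6∈{9}] r3c6 is down to just 9, so r3c6=9.
Step 31. [r5c7∈{2}] nothing but 2 survives at r5c7 ⇒ r5c7=2.
Step 32. [r4c8∈{9}] r4c8's peers cover all but 9 ⇒ r4c8=9.
Step 33. [r7c7∈{5}] r7c7 has the single candidate 5 ⇒ r7c7=5.

Answer: 3 9 5 7 6 2 4 8 1 / 2 4 1 8 5 3 6 7 9 / 7 8 6 1 4 9 3 2 5 / 8 1 4 5 2 6 7 9 3 / 6 5 7 9 3 8 2 1 4 / 9 3 2 4 1 7 8 5 6 / 1 7 3 2 9 4 5 6 8 / 5 6 8 3 7 1 9 4 2 / 4 2 9 6 8 5 1 3 7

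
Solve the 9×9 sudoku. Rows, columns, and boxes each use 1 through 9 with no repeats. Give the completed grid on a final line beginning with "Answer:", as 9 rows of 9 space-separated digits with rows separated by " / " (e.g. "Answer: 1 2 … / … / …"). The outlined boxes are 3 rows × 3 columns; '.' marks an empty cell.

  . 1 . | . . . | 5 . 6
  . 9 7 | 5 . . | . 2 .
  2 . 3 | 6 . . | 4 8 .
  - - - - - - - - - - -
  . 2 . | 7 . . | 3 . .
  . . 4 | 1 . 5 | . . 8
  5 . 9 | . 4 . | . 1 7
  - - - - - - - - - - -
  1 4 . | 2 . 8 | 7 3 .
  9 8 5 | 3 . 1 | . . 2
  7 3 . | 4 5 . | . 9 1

Step 1. [r5c8∈{6}] r5c8's peers cover all but 6, so r5c8=6.
Step 2. [r9c6∈{6}] r9c6 is down to just 6 ⇒ r9c6=6.
Step 3. [r1c4∈{8,9}] across col 4, 9 lands solely at r1c4 ⇒ r1c4=9.
Step 4. [r4c5∈{6,8,9}] in col 5, 6 fits only at r4c5. So r4c5=6.
Step 5. [r1c3∈{8}] r1c3 is down to just 8, so r1c3=8.
Step 6. [r6c6∈{2,3}] row 6 places 3 nowhere but r6c6 ⇒ r6c6=3.
Step 7. [r5c7∈{2,9}] across col 7, 9 lands solely at r5c7 ⇒ r5c7=9.
Step 8. [r1c5∈{2,3,7}] row 1 places 3 nowhere but r1c5. So r1c5=3.
Step 9. [r1c1∈{4}] r1c1's peers cover all but 4. So r1c1=4.
Step 10. [r4c8∈{4,5}] col 8 places 5 nowhere but r4c8 ⇒ r4c8=5.
Step 11. [r3c5∈{1,7}] row 3 places 1 nowhere but r3c5 ⇒ r3c5=1.
Step 12. [r3c6∈{7}] r3c6's peers cover all but 7 ⇒ r3c6=7.
Step 13. [r1c6∈{2}] r1c6 is down to just 2, so r1c6=2.
Step 14. [r3c9∈{9}] r3c9 is down to just 9. So r3c9=9.
Step 15. [r6c7∈{2}] r6c7's peers cover all but 2, so r6c7=2.
Step 16. [r2c5∈{8}] nothing but 8 survives at r2c5 ⇒ r2c5=8.
Step 17. [r8c5∈{7}] only 7 remains possible at r8c5 ⇒ r8c5=7.
Step 18. [r1c8∈{7}] r1c8 is down to just 7 ⇒ r1c8=7.
Step 19. [r2c6∈{4}] r2c6 is down to just 4, so r2c6=4.
Step 20. [r6c4∈{8}] only 8 remains possible at r6c4. So r6c4=8.
Step 21. [r7c5∈{9}] r7c5 has the single candidate 9 ⇒ r7c5=9.
Step 22. [r9c3∈{2}] only 2 remains possible at r9c3, so r9c3=2.
Step 23. [r8c7∈{6}] r8c7 has the single candidate 6 ⇒ r8c7=6.
Step 24. [r4c1∈{8}] only 8 remains possible at r4c1, so r4c1=8.
Step 25. [r8c8∈{4}] r8c8 has the single candidate 4. So r8c8=4.
Step 26. [r2c7∈{1}] r2c7's peers cover all but 1. So r2c7=1.
Step 27. [r3c2∈{5}] r3c2's peers cover all but 5. So r3c2=5.
Step 28. [r4c9∈{4}] nothing but 4 survives at r4c9. So r4c9=4.
Step 29. [r5c2∈{7}] r5c2's peers cover all but 7 ⇒ r5c2=7.
Step 30. [r4c3∈{1}] r4c3's peers cover all but 1. So r4c3=1.
Step 31. [r5c5∈{2}] r5c5 is down to just 2 ⇒ r5c5=2.
Step 32. [r7c3∈{6}] nothing but 6 survives at r7c3 ⇒ r7c3=6.
Step 33. [r4c6∈{9}] r4c6 is down to just 9, so r4c6=9.
Step 34. [r6c2∈{6}] r6c2 is down to just 6. So r6c2=6.
Step 35. [r7c9∈{5}] nothing but 5 survives at r7c9, so r7c9=5.
Step 36. [r9c7∈{8}] r9c7 has the single candidate 8, so r9c7=8.
Step 37. [r5c1∈{3}] only 3 remains possible at r5c1 ⇒ r5c1=3.
Step 38. [r2c1∈{6}] only 6 remains possible at r2c1 ⇒ r2c1=6.
Step 39. [r2c9∈{3}] only 3 remains possible at r2c9 ⇒ r2c9=3.

Answer: 4 1 8 9 3 2 5 7 6 / 6 9 7 5 8 4 1 2 3 / 2 5 3 6 1 7 4 8 9 / 8 2 1 7 6 9 3 5 4 / 3 7 4 1 2 5 9 6 8 / 5 6 9 8 4 3 2 1 7 / 1 4 6 2 9 8 7 3 5 / 9 8 5 3 7 1 6 4 2 / 7 3 2 4 5 6 8 9 1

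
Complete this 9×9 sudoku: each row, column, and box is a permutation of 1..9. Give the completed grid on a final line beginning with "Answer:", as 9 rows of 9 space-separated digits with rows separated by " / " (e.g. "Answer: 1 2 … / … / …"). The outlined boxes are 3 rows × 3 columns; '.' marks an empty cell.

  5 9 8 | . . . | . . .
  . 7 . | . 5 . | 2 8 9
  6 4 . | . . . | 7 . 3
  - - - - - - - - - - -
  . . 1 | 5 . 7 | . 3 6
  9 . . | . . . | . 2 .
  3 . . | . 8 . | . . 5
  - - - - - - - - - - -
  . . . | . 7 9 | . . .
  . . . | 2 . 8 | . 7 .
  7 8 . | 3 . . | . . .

Step 1. [r9c6∈{1,4,5,6}] across col 6, 5 lands solely at r9c6, so r9c6=5.
Step 2. [r3c3∈{2}] r3c3's peers cover all but 2 ⇒ r3c3=2.
Step 3. [r3c6∈{1}] only 1 remains possible at r3c6. So r3c6=1.
Step 4. [r4c2∈{2}] only 2 remains possible at r4c2, so r4c2=2.
Step 5. [r6c2∈{6}] r6c2 is down to just 6, so r6c2=6.
Step 6. [r1c5∈{2,3,4,6}] r1c5 is the only open cell in col 5 admitting 2 ⇒ r1c5=2.
Step 7. [r1c6∈{3,4,6}] row 1 places 3 nowhere but r1c6. So r1c6=3.
Step 8. [r5c9∈{1,4,7,8}] across col 9, 7 lands solely at r5c9. So r5c9=7.
Step 9. [r5c7∈{1,4,8}] in row 5, 8 fits only at r5c7. So r5c7=8.
Step 10. [r5c2∈{5}] only 5 remains possible at r5c2 ⇒ r5c2=5.
Step 11. [r5c3∈{4}] r5c3's peers cover all but 4, so r5c3=4.
Step 12. [r5c6∈{6}] nothing but 6 survives at r5c6 ⇒ r5c6=6.
Step 13. [r2c4∈{4,6}] row 2 places 6 nowhere but r2c4 ⇒ r2c4=6.
Step 14. [r7c1∈{1,2,4}] col 1 places 2 nowhere but r7c1 ⇒ r7c1=2.
Step 15. [r8c1∈{1,4}] across col 1, 4 lands solely at r8c1, so r8c1=4.
Step 16. [r8c9∈{1}] r8c9's peers cover all but 1. So r8c9=1.
Step 17. [r1c9∈{4}] only 4 remains possible at r1c9 ⇒ r1c9=4.
Step 18. [r8c2∈{3}] r8c2 is down to just 3. So r8c2=3.
Step 19. [r9c5∈{1,4,6}] across row 9, 1 lands solely at r9c5. So r9c5=1.
Step 20. [r4c5∈{4,9}] across col 5, 4 lands solely at r4c5, so r4c5=4.
Step 21. [r4c7∈{9}] r4c7's peers cover all but 9, so r4c7=9.
Step 22. [r9c8∈{4,6,9}] across col 8, 9 lands solely at r9c8 ⇒ r9c8=9.
Step 23. [r9c7∈{4,6}] in row 9, 4 fits only at r9c7 ⇒ r9c7=4.
Step 24. [r6c7∈{1}] r6c7 is down to just 1, so r6c7=1.
Step 25. [r1c7∈{6}] r1c7 is down to just 6, so r1c7=6.
Step 26. [r8c7∈{5}] r8c7 has the single candidate 5 ⇒ r8c7=5.
Step 27. [r9c3∈{6}] r9c3 is down to just 6, so r9c3=6.
Step 28. [r6c4∈{9}] r6c4 is down to just 9 ⇒ r6c4=9.
Step 29. [r5c5∈{3}] r5c5 is down to just 3, so r5c5=3.
Step 30. [r7c2∈{1}] only 1 remains possible at r7c2. So r7c2=1.
Step 31. [r1c4∈{7}] r1c4 is down to just 7. So r1c4=7.
Step 32. [r2c6∈{4}] r2c6's peers cover all but 4. So r2c6=4.
Step 33. [r6c8∈{4}] only 4 remains possible at r6c8 ⇒ r6c8=4.
Step 34. [r3c4∈{8}] only 8 remains possible at r3c4. So r3c4=8.
Step 35. [r3c8∈{5}] nothing but 5 survives at r3c8. So r3c8=5.
Step 36. [r7c8∈{6}] only 6 remains possible at r7c8, so r7c8=6.
Step 37. [r8c5∈{6}] r8c5's peers cover all but 6. So r8c5=6.
Step 38. [r3c5∈{9}] r3c5 is down to just 9, so r3c5=9.
Step 39. [r6c6∈{2}] r6c6 is down to just 2 ⇒ r6c6=2.
Step 40. [r7c3∈{5}] nothing but 5 survives at r7c3. So r7c3=5.
Step 41. [r1c8∈{1}] nothing but 1 survives at r1c8 ⇒ r1c8=1.
Step 42. [r8c3∈{9}] r8c3's peers cover all but 9 ⇒ r8c3=9.
Step 43. [r7c4∈{4}] r7c4 has the single candidate 4. So r7c4=4.
Step 44. [r7c7∈{3}] nothing but 3 survives at r7c7. So r7c7=3.
Step 45. [r2c3∈{3}] nothing but 3 survives at r2c3, so r2c3=3.
Step 46. [r2c1∈{1}] nothing but 1 survives at r2c1. So r2c1=1.
Step 47. [r6c3∈{7}] nothing but 7 survives at r6c3, so r6c3=7.
Step 48. [r4c1∈{8}] only 8 remains possible at r4c1, so r4c1=8.
Step 49. [r7c9∈{8}] r7c9's peers cover all but 8, so r7c9=8.
Step 50. [r5c4∈{1}] only 1 remains possible at r5c4 ⇒ r5c4=1.
Step 51. [r9c9∈{2}] r9c9's peers cover all but 2. So r9c9=2.

Answer: 5 9 8 7 2 3 6 1 4 / 1 7 3 6 5 4 2 8 9 / 6 4 2 8 9 1 7 5 3 / 8 2 1 5 4 7 9 3 6 / 9 5 4 1 3 6 8 2 7 / 3 6 7 9 8 2 1 4 5 / 2 1 5 4 7 9 3 6 8 / 4 3 9 2 6 8 5 7 1 / 7 8 6 3 1 5 4 9 2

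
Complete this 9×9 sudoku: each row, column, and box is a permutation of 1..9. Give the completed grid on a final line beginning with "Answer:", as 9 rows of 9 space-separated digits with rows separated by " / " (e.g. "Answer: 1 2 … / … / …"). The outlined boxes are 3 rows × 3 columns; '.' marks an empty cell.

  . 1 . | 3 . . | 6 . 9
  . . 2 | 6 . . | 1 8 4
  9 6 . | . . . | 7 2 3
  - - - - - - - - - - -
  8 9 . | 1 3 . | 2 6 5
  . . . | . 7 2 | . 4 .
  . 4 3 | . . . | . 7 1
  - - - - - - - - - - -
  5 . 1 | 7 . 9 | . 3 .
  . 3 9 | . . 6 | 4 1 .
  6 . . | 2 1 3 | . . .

Step 1. [r7c7∈{8}] nothing but 8 survives at r7c7, so r7c7=8.
Step 2. [r3c4∈{4,5,8}] 4 has one home in col 4: r3c4 ⇒ r3c4=4.
Step 3. [r1c8∈{5}] r1c8's peers cover all but 5 ⇒ r1c8=5.
Step 4. [r6c7∈{9}] only 9 remains possible at r6c7. So r6c7=9.
Step 5. [r9c9∈{7}] r9c9's peers cover all but 7. So r9c9=7.
Step 6. [r2c2∈{5,7}] across col 2, 7 lands solely at r2c2. So r2c2=7.
Step 7. [r2c6∈{5}] only 5 remains possible at r2c6 ⇒ r2c6=5.
Step 8. [r3c5∈{8}] r3c5 is down to just 8, so r3c5=8.
Step 9. [r8c4∈{5,8}] in row 8, 8 fits only at r8c4. So r8c4=8.
Step 10. [r5c2∈{5}] r5c2's peers cover all but 5, so r5c2=5.
Step 11. [r1c3∈{4,8}] r1c3 is the only open cell in row 1 admitting 8, so r1c3=8.
Step 12. [r7c2∈{2}] r7c2 is down to just 2 ⇒ r7c2=2.
Step 13. [r6c4∈{5}] only 5 remains possible at r6c4, so r6c4=5.
Step 14. [r7c9∈{6}] r7c9 is down to just 6 ⇒ r7c9=6.
Step 15. [r1c1∈{4}] r1c1 is down to just 4, so r1c1=4.
Step 16. [r5c9∈{8}] only 8 remains possible at r5c9 ⇒ r5c9=8.
Step 17. [r4c3∈{7}] r4c3 is down to just 7 ⇒ r4c3=7.
Step 18. [r5c1∈{1}] r5c1's peers cover all but 1, so r5c1=1.
Step 19. [r6c1∈{2}] r6c1 has the single candidate 2 ⇒ r6c1=2.
Step 20. [r8c1∈{7}] r8c1's peers cover all but 7 ⇒ r8c1=7.
Step 21. [r6c6∈{8}] r6c6 has the single candidate 8. So r6c6=8.
Step 22. [r9c2∈{8}] only 8 remains possible at r9c2 ⇒ r9c2=8.
Step 23. [r4c6∈{4}] r4c6's peers cover all but 4. So r4c6=4.
Step 24. [r1c6∈{7}] r1c6's peers cover all but 7. So r1c6=7.
Step 25. [r5c4∈{9}] r5c4's peers cover all but 9. So r5c4=9.
Step 26. [r8c9∈{2}] r8c9's peers cover all but 2. So r8c9=2.
Step 27. [r5c3∈{6}] r5c3 is down to just 6. So r5c3=6.
Step 28. [r6c5∈{6}] r6c5's peers cover all but 6 ⇒ r6c5=6.
Step 29. [r1c5∈{2}] r1c5's peers cover all but 2. So r1c5=2.
Step 30. [r2c5∈{9}] only 9 remains possible at r2c5, so r2c5=9.
Step 31. [r8c5∈{5}] r8c5 has the single candidate 5, so r8c5=5.
Step 32. [r3c6∈{1}] r3c6 is down to just 1, so r3c6=1.
Step 33. [r7c5∈{4}] only 4 remains possible at r7c5. So r7c5=4.
Step 34. [r9c7∈{5}] r9c7 is down to just 5, so r9c7=5.
Step 35. [r9c3∈{4}] r9c3 is down to just 4 ⇒ r9c3=4.
Step 36. [r2c1∈{3}] r2c1 has the single candidate 3. So r2c1=3.
Step 37. [r3c3∈{5}] nothing but 5 survives at r3c3 ⇒ r3c3=5.
Step 38. [r9c8∈{9}] r9c8 has the single candidate 9, so r9c8=9.
Step 39. [r5c7∈{3}] only 3 remains possible at r5c7 ⇒ r5c7=3.

Answer: 4 1 8 3 2 7 6 5 9 / 3 7 2 6 9 5 1 8 4 / 9 6 5 4 8 1 7 2 3 / 8 9 7 1 3 4 2 6 5 / 1 5 6 9 7 2 3 4 8 / 2 4 3 5 6 8 9 7 1 / 5 2 1 7 4 9 8 3 6 / 7 3 9 8 5 6 4 1 2 / 6 8 4 2 1 3 5 9 7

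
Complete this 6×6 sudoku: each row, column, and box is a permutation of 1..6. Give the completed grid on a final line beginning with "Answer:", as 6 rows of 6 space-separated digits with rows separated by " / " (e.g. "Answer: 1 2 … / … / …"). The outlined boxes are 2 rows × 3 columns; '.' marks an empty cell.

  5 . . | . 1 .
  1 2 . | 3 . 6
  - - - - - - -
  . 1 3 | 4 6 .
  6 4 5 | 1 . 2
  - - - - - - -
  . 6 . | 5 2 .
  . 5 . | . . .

Step 1. [r2c3∈{4}] r2c3 is down to just 4, so r2c3=4.
Step 2. [r6c5∈{3,4}] col 5 places 4 nowhere but r6c5, so r6c5=4.
Step 3. [r5c3∈{1}] r5c3's peers cover all but 1 ⇒ r5c3=1.
Step 4. [r5c6∈{3}] only 3 remains possible at r5c6. So r5c6=3.
Step 5. [r3c1∈{2}] only 2 remains possible at r3c1 ⇒ r3c1=2.
Step 6. [r5c1∈{4}] r5c1 has the single candidate 4. So r5c1=4.
Step 7. [r1c4∈{2}] r1c4 is down to just 2. So r1c4=2.
Step 8. [r3c6∈{5}] nothing but 5 survives at r3c6. So r3c6=5.
Step 9. [r2c5∈{5}] r2c5 has the single candidate 5. So r2c5=5.
Step 10. [r1c3∈{6}] nothing but 6 survives at r1c3, so r1c3=6.
Step 11. [r6c4∈{6}] r6c4 has the single candidate 6, so r6c4=6.
Step 12. [r6c6∈{1}] r6c6 has the single candidate 1, so r6c6=1.
Step 13. [r6c3∈{2}] r6c3 is down to just 2 ⇒ r6c3=2.
Step 14. [r1c6∈{4}] r1c6 is down to just 4 ⇒ r1c6=4.
Step 15. [r6c1∈{3}] r6c1's peers cover all but 3 ⇒ r6c1=3.
Step 16. [r1c2∈{3}] r1c2 has the single candidate 3, so r1c2=3.
Step 17. [r4c5∈{3}] r4c5 has the single candidate 3, so r4c5=3.

Answer: 5 3 6 2 1 4 / 1 2 4 3 5 6 / 2 1 3 4 6 5 / 6 4 5 1 3 2 / 4 6 1 5 2 3 / 3 5 2 6 4 1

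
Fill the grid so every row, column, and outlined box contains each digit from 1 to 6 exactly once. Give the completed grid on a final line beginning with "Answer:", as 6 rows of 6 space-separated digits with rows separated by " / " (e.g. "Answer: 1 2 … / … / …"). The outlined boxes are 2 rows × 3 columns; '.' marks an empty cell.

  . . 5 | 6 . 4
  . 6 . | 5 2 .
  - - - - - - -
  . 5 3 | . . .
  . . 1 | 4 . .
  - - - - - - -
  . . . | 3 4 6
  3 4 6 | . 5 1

Step 1. [r4c2∈{2}] r4c2 is down to just 2 ⇒ r4c2=2.
Step 2. [r2c1∈{1,4}] across row 2, 1 lands solely at r2c1. So r2c1=1.
Step 3. [r2c6∈{3}] only 3 remains possible at r2c6 ⇒ r2c6=3.
Step 4. [r3c4∈{1,2}] in col 4, 1 fits only at r3c4, so r3c4=1.
Step 5. [r4c1∈{6}] r4c1 is down to just 6, so r4c1=6.
Step 6. [r5c1∈{2,5}] r5c1 is the only open cell in row 5 admitting 5, so r5c1=5.
Step 7. [r3c6∈{2}] nothing but 2 survives at r3c6 ⇒ r3c6=2.
Step 8. [r3c1∈{4}] nothing but 4 survives at r3c1, so r3c1=4.
Step 9. [r1c2∈{3}] r1c2 is down to just 3 ⇒ r1c2=3.
Step 10. [r1c1∈{2}] r1c1 is down to just 2. So r1c1=2.
Step 11. [r2c3∈{4}] nothing but 4 survives at r2c3, so r2c3=4.
Step 12. [r5c3∈{2}] only 2 remains possible at r5c3. So r5c3=2.
Step 13. [r5c2∈{1}] nothing but 1 survives at r5c2. So r5c2=1.
Step 14. [r3c5∈{6}] nothing but 6 survives at r3c5, so r3c5=6.
Step 15. [r4c5∈{3}] nothing but 3 survives at r4c5 ⇒ r4c5=3.
Step 16. [r1c5∈{1}] nothing but 1 survives at r1c5, so r1c5=1.
Step 17. [r4c6∈{5}] r4c6 has the single candidate 5 ⇒ r4c6=5.
Step 18. [r6c4∈{2}] nothing but 2 survives at r6c4, so r6c4=2.

Answer: 2 3 5 6 1 4 / 1 6 4 5 2 3 / 4 5 3 1 6 2 / 6 2 1 4 3 5 / 5 1 2 3 4 6 / 3 4 6 2 5 1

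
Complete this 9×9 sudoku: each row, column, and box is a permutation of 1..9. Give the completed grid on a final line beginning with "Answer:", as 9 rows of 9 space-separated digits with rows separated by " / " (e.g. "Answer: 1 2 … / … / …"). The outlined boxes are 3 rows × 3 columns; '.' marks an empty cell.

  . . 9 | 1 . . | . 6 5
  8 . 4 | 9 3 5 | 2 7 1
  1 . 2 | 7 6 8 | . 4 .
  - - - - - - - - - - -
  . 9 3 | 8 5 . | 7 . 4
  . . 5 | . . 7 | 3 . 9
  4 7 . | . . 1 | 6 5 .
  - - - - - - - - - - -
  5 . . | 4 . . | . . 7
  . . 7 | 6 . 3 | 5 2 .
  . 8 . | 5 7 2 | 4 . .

Step 1. [r7c7∈{1,8,9}] in col 7, 1 fits only at r7c7. So r7c7=1.
Step 2. [r5c4∈{2}] r5c4's peers cover all but 2 ⇒ r5c4=2.
Step 3. [r1c2∈{3}] r1c2 has the single candidate 3. So r1c2=3.
Step 4. [r9c1∈{3,6,9}] 3 has one home in col 1: r9c1. So r9c1=3.
Step 5. [r7c6∈{9}] r7c6's peers cover all but 9. So r7c6=9.
Step 6. [r5c2∈{1,6}] 1 has one home in box 4: r5c2. So r5c2=1.
Step 7. [r8c9∈{8}] only 8 remains possible at r8c9. So r8c9=8.
Step 8. [r7c3∈{6}] r7c3 has the single candidate 6, so r7c3=6.
Step 9. [r4c1∈{2,6}] r4c1 is the only open cell in row 4 admitting 2. So r4c1=2.
Step 10. [r5c5∈{4}] r5c5's peers cover all but 4. So r5c5=4.
Step 11. [r7c8∈{3}] only 3 remains possible at r7c8. So r7c8=3.
Step 12. [r1c1∈{7}] r1c1's peers cover all but 7. So r1c1=7.
Step 13. [r3c9∈{3}] r3c9 is down to just 3. So r3c9=3.
Step 14. [r2c2∈{6}] r2c2 has the single candidate 6, so r2c2=6.
Step 15. [r1c6∈{4}] r1c6's peers cover all but 4 ⇒ r1c6=4.
Step 16. [r9c8∈{9}] only 9 remains possible at r9c8, so r9c8=9.
Step 17. [r9c3∈{1}] r9c3 is down to just 1, so r9c3=1.
Step 18. [r1c5∈{2}] r1c5 has the single candidate 2. So r1c5=2.
Step 19. [r4c6∈{6}] r4c6 is down to just 6 ⇒ r4c6=6.
Step 20. [r5c8∈{8}] r5c8's peers cover all but 8 ⇒ r5c8=8.
Step 21. [r3c2∈{5}] r3c2 has the single candidate 5, so r3c2=5.
Step 22. [r4c8∈{1}] r4c8's peers cover all but 1. So r4c8=1.
Step 23. [r1c7∈{8}] nothing but 8 survives at r1c7. So r1c7=8.
Step 24. [r8c2∈{4}] r8c2 has the single candidate 4, so r8c2=4.
Step 25. [r8c1∈{9}] r8c1 has the single candidate 9 ⇒ r8c1=9.
Step 26. [r6c4∈{3}] r6c4 has the single candidate 3 ⇒ r6c4=3.
Step 27. [r6c9∈{2}] nothing but 2 survives at r6c9, so r6c9=2.
Step 28. [r7c2∈{2}] r7c2's peers cover all but 2. So r7c2=2.
Step 29. [r7c5∈{8}] r7c5's peers cover all but 8, so r7c5=8.
Step 30. [r8c5∈{1}] r8c5 is down to just 1, so r8c5=1.
Step 31. [r6c5∈{9}] r6c5 is down to just 9, so r6c5=9.
Step 32. [r6c3∈{8}] only 8 remains possible at r6c3 ⇒ r6c3=8.
Step 33. [r9c9∈{6}] r9c9 has the single candidate 6. So r9c9=6.
Step 34. [r3c7∈{9}] only 9 remains possible at r3c7. So r3c7=9.
Step 35. [r5c1∈{6}] only 6 remains possible at r5c1. So r5c1=6.

Answer: 7 3 9 1 2 4 8 6 5 / 8 6 4 9 3 5 2 7 1 / 1 5 2 7 6 8 9 4 3 / 2 9 3 8 5 6 7 1 4 / 6 1 5 2 4 7 3 8 9 / 4 7 8 3 9 1 6 5 2 / 5 2 6 4 8 9 1 3 7 / 9 4 7 6 1 3 5 2 8 / 3 8 1 5 7 2 4 9 6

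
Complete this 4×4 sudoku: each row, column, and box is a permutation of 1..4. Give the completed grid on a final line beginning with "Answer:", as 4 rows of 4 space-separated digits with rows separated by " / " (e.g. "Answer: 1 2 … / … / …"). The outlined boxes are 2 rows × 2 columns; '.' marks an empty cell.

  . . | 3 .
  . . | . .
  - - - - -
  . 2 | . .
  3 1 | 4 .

Step 1. [r1c2∈{4}] only 4 remains possible at r1c2 ⇒ r1c2=4.
Step 2. [r2c3∈{1,2}] in col 3, 2 fits only at r2c3, so r2c3=2.
Step 3. [r1c4∈{1}] only 1 remains possible at r1c4, so r1c4=1.
Step 4. [r3c4∈{3}] r3c4 is down to just 3 ⇒ r3c4=3.
Step 5. [r4c4∈{2}] r4c4 has the single candidate 2, so r4c4=2.
Step 6. [r3c1∈{4}] r3c1 is down to just 4. So r3c1=4.
Step 7. [r2c1∈{1}] only 1 remains possible at r2c1 ⇒ r2c1=1.
Step 8. [r1c1∈{2}] r1c1 is down to just 2, so r1c1=2.
Step 9. [r2c2∈{3}] only 3 remains possible at r2c2 ⇒ r2c2=3.
Step 10. [r3c3∈{1}] r3c3's peers cover all but 1 ⇒ r3c3=1.
Step 11. [r2c4∈{4}] r2c4 is down to just 4. So r2c4=4.

Answer: 2 4 3 1 / 1 3 2 4 / 4 2 1 3 / 3 1 4 2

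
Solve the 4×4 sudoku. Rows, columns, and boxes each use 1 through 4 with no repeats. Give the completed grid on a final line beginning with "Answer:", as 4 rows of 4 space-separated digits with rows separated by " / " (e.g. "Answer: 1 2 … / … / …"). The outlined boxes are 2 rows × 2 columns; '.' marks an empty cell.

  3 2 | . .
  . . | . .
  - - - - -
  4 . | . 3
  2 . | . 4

Step 1. [r4c3∈{1}] r4c3's peers cover all but 1. So r4c3=1.
Step 2. [r2c2∈{1,4}] in col 2, 4 fits only at r2c2 ⇒ r2c2=4.
Step 3. [r2c4∈{1,2}] col 4 places 2 nowhere but r2c4 ⇒ r2c4=2.
Step 4. [r4c2∈{3}] r4c2's peers cover all but 3, so r4c2=3.
Step 5. [r1c3∈{4}] r1c3 has the single candidate 4 ⇒ r1c3=4.
Step 6. [r2c3∈{3}] r2c3's peers cover all but 3. So r2c3=3.
Step 7. [r3c3∈{2}] r3c3 is down to just 2, so r3c3=2.
Step 8. [r1c4∈{1}] r1c4 is down to just 1. So r1c4=1.
Step 9. [r3c2∈{1}] r3c2 is down to just 1. So r3c2=1.
Step 10. [r2c1∈{1}] r2c1's peers cover all but 1 ⇒ r2c1=1.

Answer: 3 2 4 1 / 1 4 3 2 / 4 1 2 3 / 2 3 1 4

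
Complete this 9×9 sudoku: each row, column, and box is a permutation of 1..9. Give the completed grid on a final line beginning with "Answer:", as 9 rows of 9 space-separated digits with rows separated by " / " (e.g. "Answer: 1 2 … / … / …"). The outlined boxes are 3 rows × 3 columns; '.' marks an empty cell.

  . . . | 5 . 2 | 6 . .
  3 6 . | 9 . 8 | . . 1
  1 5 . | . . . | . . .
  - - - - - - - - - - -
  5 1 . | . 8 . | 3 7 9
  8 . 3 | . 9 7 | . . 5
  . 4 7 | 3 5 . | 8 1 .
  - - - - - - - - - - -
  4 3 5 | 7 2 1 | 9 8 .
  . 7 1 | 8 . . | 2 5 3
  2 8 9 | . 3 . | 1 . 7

Step 1. [r6c6∈{6}] r6c6 has the single candidate 6, so r6c6=6.
Step 2. [r9c8∈{4,6}] box 9 places 4 nowhere but r9c8. So r9c8=4.
Step 3. [r4c6∈{4}] r4c6 has the single candidate 4, so r4c6=4.
Step 4. [r3c4∈{4,6}] r3c4 is the only open cell in col 4 admitting 4. So r3c4=4.
Step 5. [r2c8∈{2}] only 2 remains possible at r2c8. So r2c8=2.
Step 6. [r1c9∈{4,8}] 4 has one home in col 9: r1c9, so r1c9=4.
Step 7. [r2c5∈{7}] r2c5 is down to just 7. So r2c5=7.
Step 8. [r3c8∈{3,9}] 9 has one home in row 3: r3c8. So r3c8=9.
Step 9. [r5c2∈{2}] r5c2 is down to just 2. So r5c2=2.
Step 10. [r1c2∈{9}] r1c2 has the single candidate 9. So r1c2=9.
Step 11. [r9c4∈{6}] r9c4 has the single candidate 6 ⇒ r9c4=6.
Step 12. [r1c3∈{8}] only 8 remains possible at r1c3. So r1c3=8.
Step 13. [r8c1∈{6}] only 6 remains possible at r8c1, so r8c1=6.
Step 14. [r5c7∈{4}] only 4 remains possible at r5c7. So r5c7=4.
Step 15. [r3c7∈{7}] only 7 remains possible at r3c7 ⇒ r3c7=7.
Step 16. [r1c8∈{3}] only 3 remains possible at r1c8. So r1c8=3.
Step 17. [r3c5∈{6}] r3c5 is down to just 6 ⇒ r3c5=6.
Step 18. [r4c3∈{6}] nothing but 6 survives at r4c3 ⇒ r4c3=6.
Step 19. [r3c3∈{2}] nothing but 2 survives at r3c3 ⇒ r3c3=2.
Step 20. [r4c4∈{2}] r4c4's peers cover all but 2, so r4c4=2.
Step 21. [r1c5∈{1}] nothing but 1 survives at r1c5, so r1c5=1.
Step 22. [r5c8∈{6}] r5c8's peers cover all but 6. So r5c8=6.
Step 23. [r8c5∈{4}] nothing but 4 survives at r8c5, so r8c5=4.
Step 24. [r3c9∈{8}] r3c9 is down to just 8 ⇒ r3c9=8.
Step 25. [r2c7∈{5}] r2c7 has the single candidate 5. So r2c7=5.
Step 26. [r3c6∈{3}] only 3 remains possible at r3c6 ⇒ r3c6=3.
Step 27. [r6c9∈{2}] only 2 remains possible at r6c9, so r6c9=2.
Step 28. [r5c4∈{1}] r5c4's peers cover all but 1 ⇒ r5c4=1.
Step 29. [r8c6∈{9}] r8c6 is down to just 9 ⇒ r8c6=9.
Step 30. [r7c9∈{6}] r7c9 is down to just 6 ⇒ r7c9=6.
Step 31. [r1c1∈{7}] r1c1 is down to just 7 ⇒ r1c1=7.
Step 32. [r2c3∈{4}] nothing but 4 survives at r2c3, so r2c3=4.
Step 33. [r6c1∈{9}] nothing but 9 survives at r6c1. So r6c1=9.
Step 34. [r9c6∈{5}] r9c6's peers cover all but 5, so r9c6=5.

Answer: 7 9 8 5 1 2 6 3 4 / 3 6 4 9 7 8 5 2 1 / 1 5 2 4 6 3 7 9 8 / 5 1 6 2 8 4 3 7 9 / 8 2 3 1 9 7 4 6 5 / 9 4 7 3 5 6 8 1 2 / 4 3 5 7 2 1 9 8 6 / 6 7 1 8 4 9 2 5 3 / 2 8 9 6 3 5 1 4 7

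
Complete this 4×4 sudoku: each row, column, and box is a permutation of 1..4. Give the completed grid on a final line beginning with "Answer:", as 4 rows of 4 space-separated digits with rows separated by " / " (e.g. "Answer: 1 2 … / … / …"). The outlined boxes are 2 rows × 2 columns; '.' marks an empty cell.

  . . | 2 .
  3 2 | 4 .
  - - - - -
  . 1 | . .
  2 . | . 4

Step 1. [r1c4∈{1,3}] across row 1, 3 lands solely at r1c4, so r1c4=3.
Step 2. [r1c1∈{1,4}] across row 1, 1 lands solely at r1c1, so r1c1=1.
Step 3. [r4c3∈{1,3}] r4c3 is the only open cell in row 4 admitting 1. So r4c3=1.
Step 4. [r3c3∈{3}] nothing but 3 survives at r3c3. So r3c3=3.
Step 5. [r4c2∈{3}] only 3 remains possible at r4c2, so r4c2=3.
Step 6. [r3c4∈{2}] nothing but 2 survives at r3c4 ⇒ r3c4=2.
Step 7. [r2c4∈{1}] nothing but 1 survives at r2c4. So r2c4=1.
Step 8. [r1c2∈{4}] r1c2 has the single candidate 4, so r1c2=4.
Step 9. [r3c1∈{4}] r3c1 has the single candidate 4. So r3c1=4.

Answer: 1 4 2 3 / 3 2 4 1 / 4 1 3 2 / 2 3 1 4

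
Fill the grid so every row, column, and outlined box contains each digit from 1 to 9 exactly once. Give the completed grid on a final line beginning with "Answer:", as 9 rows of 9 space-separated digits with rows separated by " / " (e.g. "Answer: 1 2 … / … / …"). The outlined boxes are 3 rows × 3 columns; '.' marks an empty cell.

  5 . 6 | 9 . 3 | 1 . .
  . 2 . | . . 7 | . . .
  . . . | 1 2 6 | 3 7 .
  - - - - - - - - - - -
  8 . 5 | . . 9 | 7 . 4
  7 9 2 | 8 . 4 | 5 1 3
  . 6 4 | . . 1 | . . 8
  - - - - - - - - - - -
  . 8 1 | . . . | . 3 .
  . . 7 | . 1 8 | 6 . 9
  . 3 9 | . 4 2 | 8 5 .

Step 1. [r4c8∈{2,6}] 6 has one home in box 6: r4c8, so r4c8=6.
Step 2. [r2c4∈{4,5}] in col 4, 4 fits only at r2c4 ⇒ r2c4=4.
Step 3. [r2c5∈{5,8}] r2c5 is the only open cell in box 2 admitting 5 ⇒ r2c5=5.
Step 4. [r6c4∈{2,3,5,7}] 5 has one home in row 6: r6c4. So r6c4=5.
Step 5. [r1c8∈{2,4,8}] box 3 places 4 nowhere but r1c8, so r1c8=4.
Step 6. [r8c8∈{2}] r8c8 is down to just 2, so r8c8=2.
Step 7. [r8c1∈{4}] nothing but 4 survives at r8c1, so r8c1=4.
Step 8. [r7c9∈{7}] r7c9 has the single candidate 7 ⇒ r7c9=7.
Step 9. [r7c4∈{6}] nothing but 6 survives at r7c4. So r7c4=6.
Step 10. [r2c7∈{9}] nothing but 9 survives at r2c7 ⇒ r2c7=9.
Step 11. [r4c5∈{3}] r4c5 is down to just 3. So r4c5=3.
Step 12. [r2c3∈{3,8}] in col 3, 3 fits only at r2c3, so r2c3=3.
Step 13. [r3c1∈{9}] r3c1 has the single candidate 9, so r3c1=9.
Step 14. [r3c2∈{4}] r3c2 has the single candidate 4 ⇒ r3c2=4.
Step 15. [r2c1∈{1}] nothing but 1 survives at r2c1 ⇒ r2c1=1.
Step 16. [r9c4∈{7}] r9c4's peers cover all but 7, so r9c4=7.
Step 17. [r2c9∈{6}] r2c9 is down to just 6 ⇒ r2c9=6.
Step 18. [r8c4∈{3}] r8c4 has the single candidate 3 ⇒ r8c4=3.
Step 19. [r6c8∈{9}] nothing but 9 survives at r6c8. So r6c8=9.
Step 20. [r6c1∈{3}] nothing but 3 survives at r6c1 ⇒ r6c1=3.
Step 21. [r1c2∈{7}] r1c2 has the single candidate 7, so r1c2=7.
Step 22. [r9c9∈{1}] nothing but 1 survives at r9c9. So r9c9=1.
Step 23. [r3c9∈{5}] only 5 remains possible at r3c9 ⇒ r3c9=5.
Step 24. [r2c8∈{8}] nothing but 8 survives at r2c8 ⇒ r2c8=8.
Step 25. [r9c1∈{6}] only 6 remains possible at r9c1. So r9c1=6.
Step 26. [r8c2∈{5}] r8c2 has the single candidate 5 ⇒ r8c2=5.
Step 27. [r3c3∈{8}] r3c3 has the single candidate 8. So r3c3=8.
Step 28. [r6c7∈{2}] only 2 remains possible at r6c7, so r6c7=2.
Step 29. [r7c5∈{9}] r7c5 is down to just 9. So r7c5=9.
Step 30. [r1c5∈{8}] only 8 remains possible at r1c5 ⇒ r1c5=8.
Step 31. [r1c9∈{2}] nothing but 2 survives at r1c9, so r1c9=2.
Step 32. [r5c5∈{6}] r5c5 is down to just 6. So r5c5=6.
Step 33. [r7c1∈{2}] nothing but 2 survives at r7c1 ⇒ r7c1=2.
Step 34. [r7c6∈{5}] nothing but 5 survives at r7c6. So r7c6=5.
Step 35. [r6c5∈{7}] r6c5 is down to just 7, so r6c5=7.
Step 36. [r7c7∈{4}] r7c7 has the single candidate 4 ⇒ r7c7=4.
Step 37. [r4c4∈{2}] r4c4 has the single candidate 2 ⇒ r4c4=2.
Step 38. [r4c2∈{1}] only 1 remains possible at r4c2 ⇒ r4c2=1.

Answer: 5 7 6 9 8 3 1 4 2 / 1 2 3 4 5 7 9 8 6 / 9 4 8 1 2 6 3 7 5 / 8 1 5 2 3 9 7 6 4 / 7 9 2 8 6 4 5 1 3 / 3 6 4 5 7 1 2 9 8 / 2 8 1 6 9 5 4 3 7 / 4 5 7 3 1 8 6 2 9 / 6 3 9 7 4 2 8 5 1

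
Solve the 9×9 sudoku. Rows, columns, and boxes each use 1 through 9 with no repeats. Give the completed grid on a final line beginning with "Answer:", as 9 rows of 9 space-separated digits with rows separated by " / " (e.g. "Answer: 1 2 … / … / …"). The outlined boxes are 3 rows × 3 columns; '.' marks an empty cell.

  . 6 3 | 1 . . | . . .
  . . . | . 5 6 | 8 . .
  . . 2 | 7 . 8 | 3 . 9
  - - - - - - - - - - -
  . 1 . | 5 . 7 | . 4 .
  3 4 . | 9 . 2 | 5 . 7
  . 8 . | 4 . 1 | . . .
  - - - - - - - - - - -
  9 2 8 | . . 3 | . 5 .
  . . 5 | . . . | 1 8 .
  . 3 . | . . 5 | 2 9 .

Step 1. [r7c4∈{6}] r7c4's peers cover all but 6. So r7c4=6.
Step 2. [r5c3∈{6}] only 6 remains possible at r5c3, so r5c3=6.
Step 3. [r7c9∈{4}] nothing but 4 survives at r7c9 ⇒ r7c9=4.
Step 4. [r3c5∈{4}] r3c5's peers cover all but 4, so r3c5=4.
Step 5. [r2c9∈{1,2}] r2c9 is the only open cell in col 9 admitting 1. So r2c9=1.
Step 6. [r6c8∈{2,3,6}] 3 has one home in col 8: r6c8. So r6c8=3.
Step 7. [r8c2∈{7}] r8c2 is down to just 7, so r8c2=7.
Step 8. [r9c9∈{6}] r9c9 has the single candidate 6, so r9c9=6.
Step 9. [r6c1∈{2,5,7}] r6c1 is the only open cell in row 6 admitting 5, so r6c1=5.
Step 10. [r9c5∈{1,7,8}] row 9 places 7 nowhere but r9c5. So r9c5=7.
Step 11. [r4c3∈{9}] r4c3 is down to just 9 ⇒ r4c3=9.
Step 12. [r4c5∈{3,6,8}] r4c5 is the only open cell in row 4 admitting 3 ⇒ r4c5=3.
Step 13. [r1c7∈{4,7}] in col 7, 4 fits only at r1c7, so r1c7=4.
Step 14. [r9c3∈{1,4}] r9c3 is the only open cell in col 3 admitting 1. So r9c3=1.
Step 15. [r8c4∈{2}] r8c4's peers cover all but 2. So r8c4=2.
Step 16. [r2c8∈{2,7}] in row 2, 2 fits only at r2c8. So r2c8=2.
Step 17. [r8c6∈{4,9}] across col 6, 4 lands solely at r8c6 ⇒ r8c6=4.
Step 18. [r2c3∈{4,7}] across col 3, 4 lands solely at r2c3. So r2c3=4.
Step 19. [r6c7∈{6,9}] 9 has one home in row 6: r6c7. So r6c7=9.
Step 20. [r4c1∈{2}] r4c1 is down to just 2. So r4c1=2.
Step 21. [r1c5∈{2,9}] row 1 places 2 nowhere but r1c5 ⇒ r1c5=2.
Step 22. [r2c1∈{7}] only 7 remains possible at r2c1, so r2c1=7.
Step 23. [r2c4∈{3}] only 3 remains possible at r2c4, so r2c4=3.
Step 24. [r1c6∈{9}] r1c6 is down to just 9, so r1c6=9.
Step 25. [r6c5∈{6}] r6c5 has the single candidate 6. So r6c5=6.
Step 26. [r1c9∈{5}] r1c9's peers cover all but 5, so r1c9=5.
Step 27. [r5c5∈{8}] r5c5 is down to just 8, so r5c5=8.
Step 28. [r8c9∈{3}] r8c9 is down to just 3. So r8c9=3.
Step 29. [r4c7∈{6}] nothing but 6 survives at r4c7, so r4c7=6.
Step 30. [r1c1∈{8}] r1c1 has the single candidate 8, so r1c1=8.
Step 31. [r9c4∈{8}] only 8 remains possible at r9c4. So r9c4=8.
Step 32. [r8c1∈{6}] r8c1 has the single candidate 6 ⇒ r8c1=6.
Step 33. [r8c5∈{9}] r8c5 is down to just 9 ⇒ r8c5=9.
Step 34. [r9c1∈{4}] r9c1's peers cover all but 4 ⇒ r9c1=4.
Step 35. [r3c2∈{5}] nothing but 5 survives at r3c2, so r3c2=5.
Step 36. [r7c7∈{7}] r7c7 is down to just 7, so r7c7=7.
Step 37. [r6c3∈{7}] r6c3 is down to just 7. So r6c3=7.
Step 38. [r2c2∈{9}] r2c2 has the single candidate 9 ⇒ r2c2=9.
Step 39. [r3c1∈{1}] nothing but 1 survives at r3c1 ⇒ r3c1=1.
Step 40. [r3c8∈{6}] r3c8 has the single candidate 6 ⇒ r3c8=6.
Step 41. [r4c9∈{8}] only 8 remains possible at r4c9 ⇒ r4c9=8.
Step 42. [r5c8∈{1}] r5c8 is down to just 1. So r5c8=1.
Step 43. [r1c8∈{7}] r1c8 is down to just 7. So r1c8=7.
Step 44. [r7c5∈{1}] r7c5 has the single candidate 1 ⇒ r7c5=1.
Step 45. [r6c9∈{2}] r6c9's peers cover all but 2, so r6c9=2.

Answer: 8 6 3 1 2 9 4 7 5 / 7 9 4 3 5 6 8 2 1 / 1 5 2 7 4 8 3 6 9 / 2 1 9 5 3 7 6 4 8 / 3 4 6 9 8 2 5 1 7 / 5 8 7 4 6 1 9 3 2 / 9 2 8 6 1 3 7 5 4 / 6 7 5 2 9 4 1 8 3 / 4 3 1 8 7 5 2 9 6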